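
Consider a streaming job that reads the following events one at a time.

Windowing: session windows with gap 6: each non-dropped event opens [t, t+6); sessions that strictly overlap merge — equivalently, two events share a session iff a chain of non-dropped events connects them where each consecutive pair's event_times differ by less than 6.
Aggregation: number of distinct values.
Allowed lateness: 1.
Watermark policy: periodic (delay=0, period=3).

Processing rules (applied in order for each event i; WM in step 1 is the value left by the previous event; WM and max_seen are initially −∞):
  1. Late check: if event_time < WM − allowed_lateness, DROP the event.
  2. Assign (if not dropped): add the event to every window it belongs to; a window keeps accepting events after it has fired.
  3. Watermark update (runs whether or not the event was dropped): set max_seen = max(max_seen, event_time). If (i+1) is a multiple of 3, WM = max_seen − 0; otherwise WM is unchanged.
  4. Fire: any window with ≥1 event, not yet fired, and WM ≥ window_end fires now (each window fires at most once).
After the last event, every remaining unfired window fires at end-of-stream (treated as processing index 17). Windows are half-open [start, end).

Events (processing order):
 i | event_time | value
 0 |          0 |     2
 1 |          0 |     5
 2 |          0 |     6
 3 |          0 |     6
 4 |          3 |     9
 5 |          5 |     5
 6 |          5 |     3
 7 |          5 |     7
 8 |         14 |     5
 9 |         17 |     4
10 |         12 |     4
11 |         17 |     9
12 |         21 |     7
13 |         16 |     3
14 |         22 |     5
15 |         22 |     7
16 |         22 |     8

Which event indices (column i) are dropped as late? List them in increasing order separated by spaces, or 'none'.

i=0 t=0 v=2: → [0,6); WM=−∞
i=1 t=0 v=5: → [0,6); WM=−∞
i=2 t=0 v=6: → [0,6); WM=0
i=3 t=0 v=6: → [0,6); WM=0
i=4 t=3 v=9: → [0,9); WM=0
i=5 t=5 v=5: → [0,11); WM=5
i=6 t=5 v=3: → [0,11); WM=5
i=7 t=5 v=7: → [0,11); WM=5
i=8 t=14 v=5: → [14,20); WM=14
i=9 t=17 v=4: → [14,23); WM=14
i=10 t=12 v=4: DROP (t<14-1); WM=14
i=11 t=17 v=9: → [14,23); WM=17
i=12 t=21 v=7: → [14,27); WM=17
i=13 t=16 v=3: → [14,27); WM=17
i=14 t=22 v=5: → [14,28); WM=22
i=15 t=22 v=7: → [14,28); WM=22
i=16 t=22 v=8: → [14,28); WM=22

10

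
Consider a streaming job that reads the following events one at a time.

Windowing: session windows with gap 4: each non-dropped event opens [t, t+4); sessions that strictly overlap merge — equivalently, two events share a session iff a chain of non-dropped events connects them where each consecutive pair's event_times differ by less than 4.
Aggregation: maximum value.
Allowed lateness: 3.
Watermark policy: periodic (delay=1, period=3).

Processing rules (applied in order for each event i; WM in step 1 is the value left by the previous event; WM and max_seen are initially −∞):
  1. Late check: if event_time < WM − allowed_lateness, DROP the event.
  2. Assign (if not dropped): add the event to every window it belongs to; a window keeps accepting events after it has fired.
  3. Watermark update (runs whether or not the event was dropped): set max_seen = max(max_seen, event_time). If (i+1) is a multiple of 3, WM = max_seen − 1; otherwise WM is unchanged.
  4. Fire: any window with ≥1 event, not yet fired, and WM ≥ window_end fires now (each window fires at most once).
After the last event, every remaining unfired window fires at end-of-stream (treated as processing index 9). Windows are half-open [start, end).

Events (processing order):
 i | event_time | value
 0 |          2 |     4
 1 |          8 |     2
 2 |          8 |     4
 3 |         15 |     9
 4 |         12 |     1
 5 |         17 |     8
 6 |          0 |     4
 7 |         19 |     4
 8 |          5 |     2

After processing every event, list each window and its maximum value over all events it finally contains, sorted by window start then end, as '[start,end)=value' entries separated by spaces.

[2,6)=4 [8,12)=4 [12,23)=9

i=0 t=2 v=4: → [2,6); WM=−∞
i=1 t=8 v=2: → [8,12); WM=−∞
i=2 t=8 v=4: → [8,12); WM=7
i=3 t=15 v=9: → [15,19); WM=7
i=4 t=12 v=1: → [12,19); WM=7
i=5 t=17 v=8: → [12,21); WM=16
i=6 t=0 v=4: DROP (t<16-3); WM=16
i=7 t=19 v=4: → [12,23); WM=16
i=8 t=5 v=2: DROP (t<16-3); WM=18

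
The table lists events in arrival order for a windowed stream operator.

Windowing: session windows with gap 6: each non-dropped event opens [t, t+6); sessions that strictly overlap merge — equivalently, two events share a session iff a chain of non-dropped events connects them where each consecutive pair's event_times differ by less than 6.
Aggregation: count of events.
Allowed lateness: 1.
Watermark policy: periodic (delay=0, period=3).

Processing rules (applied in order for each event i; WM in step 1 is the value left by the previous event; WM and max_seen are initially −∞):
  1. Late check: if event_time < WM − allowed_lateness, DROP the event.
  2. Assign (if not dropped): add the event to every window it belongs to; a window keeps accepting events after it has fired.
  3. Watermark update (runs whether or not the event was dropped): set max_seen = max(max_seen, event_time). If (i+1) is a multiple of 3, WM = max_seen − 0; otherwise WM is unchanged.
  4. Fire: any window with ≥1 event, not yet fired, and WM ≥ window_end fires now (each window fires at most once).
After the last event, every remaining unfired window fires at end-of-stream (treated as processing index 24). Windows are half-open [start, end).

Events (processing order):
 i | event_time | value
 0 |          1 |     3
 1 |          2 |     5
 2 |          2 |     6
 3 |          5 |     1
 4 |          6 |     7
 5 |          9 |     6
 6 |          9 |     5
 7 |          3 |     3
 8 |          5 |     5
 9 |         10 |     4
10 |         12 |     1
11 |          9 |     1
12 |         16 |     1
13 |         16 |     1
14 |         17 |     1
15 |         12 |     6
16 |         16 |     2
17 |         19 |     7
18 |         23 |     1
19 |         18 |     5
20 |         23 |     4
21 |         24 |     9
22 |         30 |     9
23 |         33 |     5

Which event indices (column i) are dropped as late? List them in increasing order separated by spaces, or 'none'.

i=0 t=1 v=3: → [1,7); WM=−∞
i=1 t=2 v=5: → [1,8); WM=−∞
i=2 t=2 v=6: → [1,8); WM=2
i=3 t=5 v=1: → [1,11); WM=2
i=4 t=6 v=7: → [1,12); WM=2
i=5 t=9 v=6: → [1,15); WM=9
i=6 t=9 v=5: → [1,15); WM=9
i=7 t=3 v=3: DROP (t<9-1); WM=9
i=8 t=5 v=5: DROP (t<9-1); WM=9
i=9 t=10 v=4: → [1,16); WM=9
i=10 t=12 v=1: → [1,18); WM=9
i=11 t=9 v=1: → [1,18); WM=12
i=12 t=16 v=1: → [1,22); WM=12
i=13 t=16 v=1: → [1,22); WM=12
i=14 t=17 v=1: → [1,23); WM=17
i=15 t=12 v=6: DROP (t<17-1); WM=17
i=16 t=16 v=2: → [1,23); WM=17
i=17 t=19 v=7: → [1,25); WM=19
i=18 t=23 v=1: → [1,29); WM=19
i=19 t=18 v=5: → [1,29); WM=19
i=20 t=23 v=4: → [1,29); WM=23
i=21 t=24 v=9: → [1,30); WM=23
i=22 t=30 v=9: → [30,36); WM=23
i=23 t=33 v=5: → [30,39); WM=33

7 8 15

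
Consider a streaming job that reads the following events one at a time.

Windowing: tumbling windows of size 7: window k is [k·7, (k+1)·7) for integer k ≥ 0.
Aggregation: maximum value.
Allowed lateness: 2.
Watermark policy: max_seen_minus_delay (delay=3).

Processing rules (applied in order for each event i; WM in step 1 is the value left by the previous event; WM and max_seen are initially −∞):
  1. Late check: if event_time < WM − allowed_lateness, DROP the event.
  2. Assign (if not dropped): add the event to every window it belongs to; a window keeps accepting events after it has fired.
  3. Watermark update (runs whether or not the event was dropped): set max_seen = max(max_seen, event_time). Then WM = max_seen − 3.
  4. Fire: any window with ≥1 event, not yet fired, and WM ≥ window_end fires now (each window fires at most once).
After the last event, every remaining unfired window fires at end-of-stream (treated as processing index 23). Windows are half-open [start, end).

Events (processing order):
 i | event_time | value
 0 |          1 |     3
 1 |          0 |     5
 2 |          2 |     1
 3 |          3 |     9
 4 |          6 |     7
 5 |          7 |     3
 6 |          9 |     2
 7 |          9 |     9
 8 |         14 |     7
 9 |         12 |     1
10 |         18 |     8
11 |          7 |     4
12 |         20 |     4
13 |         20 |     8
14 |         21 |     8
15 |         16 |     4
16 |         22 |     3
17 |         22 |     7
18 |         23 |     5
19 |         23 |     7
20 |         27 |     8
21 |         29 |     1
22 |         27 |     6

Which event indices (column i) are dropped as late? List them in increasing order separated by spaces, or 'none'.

11

i=0 t=1 v=3: → [0,7); WM=-2
i=1 t=0 v=5: → [0,7); WM=-2
i=2 t=2 v=1: → [0,7); WM=-1
i=3 t=3 v=9: → [0,7); WM=0
i=4 t=6 v=7: → [0,7); WM=3
i=5 t=7 v=3: → [7,14); WM=4
i=6 t=9 v=2: → [7,14); WM=6
i=7 t=9 v=9: → [7,14); WM=6
i=8 t=14 v=7: → [14,21); WM=11; [0,7) fires=9
i=9 t=12 v=1: → [7,14); WM=11
i=10 t=18 v=8: → [14,21); WM=15; [7,14) fires=9
i=11 t=7 v=4: DROP (t<15-2); WM=15
i=12 t=20 v=4: → [14,21); WM=17
i=13 t=20 v=8: → [14,21); WM=17
i=14 t=21 v=8: → [21,28); WM=18
i=15 t=16 v=4: → [14,21); WM=18
i=16 t=22 v=3: → [21,28); WM=19
i=17 t=22 v=7: → [21,28); WM=19
i=18 t=23 v=5: → [21,28); WM=20
i=19 t=23 v=7: → [21,28); WM=20
i=20 t=27 v=8: → [21,28); WM=24; [14,21) fires=8
i=21 t=29 v=1: → [28,35); WM=26
i=22 t=27 v=6: → [21,28); WM=26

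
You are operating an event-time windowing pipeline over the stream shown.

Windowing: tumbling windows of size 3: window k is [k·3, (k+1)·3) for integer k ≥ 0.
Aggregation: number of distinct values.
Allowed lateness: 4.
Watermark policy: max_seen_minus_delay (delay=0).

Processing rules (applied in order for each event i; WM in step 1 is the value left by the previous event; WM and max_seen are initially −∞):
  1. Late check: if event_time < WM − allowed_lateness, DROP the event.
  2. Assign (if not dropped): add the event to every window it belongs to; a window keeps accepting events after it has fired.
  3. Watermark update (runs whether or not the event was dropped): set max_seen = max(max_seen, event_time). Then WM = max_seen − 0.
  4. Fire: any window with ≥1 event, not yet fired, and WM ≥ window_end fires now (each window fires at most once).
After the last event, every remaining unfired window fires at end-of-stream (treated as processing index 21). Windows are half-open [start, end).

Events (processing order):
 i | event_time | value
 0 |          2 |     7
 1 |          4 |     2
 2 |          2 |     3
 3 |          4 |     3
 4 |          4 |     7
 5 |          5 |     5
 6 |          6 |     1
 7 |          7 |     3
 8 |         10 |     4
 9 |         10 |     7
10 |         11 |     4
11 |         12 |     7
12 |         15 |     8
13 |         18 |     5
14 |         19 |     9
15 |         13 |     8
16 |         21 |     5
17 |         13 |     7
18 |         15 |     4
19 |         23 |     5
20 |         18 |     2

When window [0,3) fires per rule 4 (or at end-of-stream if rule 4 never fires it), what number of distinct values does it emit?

i=0 t=2 v=7: → [0,3); WM=2
i=1 t=4 v=2: → [3,6); WM=4; [0,3) fires=1
i=2 t=2 v=3: → [0,3); WM=4
i=3 t=4 v=3: → [3,6); WM=4
i=4 t=4 v=7: → [3,6); WM=4
i=5 t=5 v=5: → [3,6); WM=5
i=6 t=6 v=1: → [6,9); WM=6; [3,6) fires=4
i=7 t=7 v=3: → [6,9); WM=7
i=8 t=10 v=4: → [9,12); WM=10; [6,9) fires=2
i=9 t=10 v=7: → [9,12); WM=10
i=10 t=11 v=4: → [9,12); WM=11
i=11 t=12 v=7: → [12,15); WM=12; [9,12) fires=2
i=12 t=15 v=8: → [15,18); WM=15; [12,15) fires=1
i=13 t=18 v=5: → [18,21); WM=18; [15,18) fires=1
i=14 t=19 v=9: → [18,21); WM=19
i=15 t=13 v=8: DROP (t<19-4); WM=19
i=16 t=21 v=5: → [21,24); WM=21; [18,21) fires=2
i=17 t=13 v=7: DROP (t<21-4); WM=21
i=18 t=15 v=4: DROP (t<21-4); WM=21
i=19 t=23 v=5: → [21,24); WM=23
i=20 t=18 v=2: DROP (t<23-4); WM=23

1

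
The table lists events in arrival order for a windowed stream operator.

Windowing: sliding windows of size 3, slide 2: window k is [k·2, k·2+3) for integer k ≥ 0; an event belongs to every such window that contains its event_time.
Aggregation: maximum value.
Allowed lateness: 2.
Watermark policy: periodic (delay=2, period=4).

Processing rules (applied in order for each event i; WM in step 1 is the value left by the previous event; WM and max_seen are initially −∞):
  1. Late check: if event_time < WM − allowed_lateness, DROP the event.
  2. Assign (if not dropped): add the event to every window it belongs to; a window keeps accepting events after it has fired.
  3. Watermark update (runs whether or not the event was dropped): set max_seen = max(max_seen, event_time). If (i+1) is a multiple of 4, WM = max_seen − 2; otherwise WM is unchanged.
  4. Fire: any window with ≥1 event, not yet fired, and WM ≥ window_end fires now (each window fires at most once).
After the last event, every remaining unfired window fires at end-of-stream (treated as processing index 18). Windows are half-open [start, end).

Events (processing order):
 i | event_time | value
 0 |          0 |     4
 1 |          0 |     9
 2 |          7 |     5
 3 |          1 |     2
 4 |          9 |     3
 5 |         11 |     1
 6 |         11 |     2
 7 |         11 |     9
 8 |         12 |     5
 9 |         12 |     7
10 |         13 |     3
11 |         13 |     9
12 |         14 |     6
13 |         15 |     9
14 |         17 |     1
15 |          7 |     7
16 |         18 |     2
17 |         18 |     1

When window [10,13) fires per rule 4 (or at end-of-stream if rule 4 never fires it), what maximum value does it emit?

9

i=0 t=0 v=4: → [0,3); WM=−∞
i=1 t=0 v=9: → [0,3); WM=−∞
i=2 t=7 v=5: → [6,9); WM=−∞
i=3 t=1 v=2: → [0,3); WM=5; [0,3) fires=9
i=4 t=9 v=3: → [8,11); WM=5
i=5 t=11 v=1: → [10,13); WM=5
i=6 t=11 v=2: → [10,13); WM=5
i=7 t=11 v=9: → [10,13); WM=9; [6,9) fires=5
i=8 t=12 v=5: → [12,15),[10,13); WM=9
i=9 t=12 v=7: → [12,15),[10,13); WM=9
i=10 t=13 v=3: → [12,15); WM=9
i=11 t=13 v=9: → [12,15); WM=11; [8,11) fires=3
i=12 t=14 v=6: → [14,17),[12,15); WM=11
i=13 t=15 v=9: → [14,17); WM=11
i=14 t=17 v=1: → [16,19); WM=11
i=15 t=7 v=7: DROP (t<11-2); WM=15; [10,13) fires=9 [12,15) fires=9
i=16 t=18 v=2: → [18,21),[16,19); WM=15
i=17 t=18 v=1: → [18,21),[16,19); WM=15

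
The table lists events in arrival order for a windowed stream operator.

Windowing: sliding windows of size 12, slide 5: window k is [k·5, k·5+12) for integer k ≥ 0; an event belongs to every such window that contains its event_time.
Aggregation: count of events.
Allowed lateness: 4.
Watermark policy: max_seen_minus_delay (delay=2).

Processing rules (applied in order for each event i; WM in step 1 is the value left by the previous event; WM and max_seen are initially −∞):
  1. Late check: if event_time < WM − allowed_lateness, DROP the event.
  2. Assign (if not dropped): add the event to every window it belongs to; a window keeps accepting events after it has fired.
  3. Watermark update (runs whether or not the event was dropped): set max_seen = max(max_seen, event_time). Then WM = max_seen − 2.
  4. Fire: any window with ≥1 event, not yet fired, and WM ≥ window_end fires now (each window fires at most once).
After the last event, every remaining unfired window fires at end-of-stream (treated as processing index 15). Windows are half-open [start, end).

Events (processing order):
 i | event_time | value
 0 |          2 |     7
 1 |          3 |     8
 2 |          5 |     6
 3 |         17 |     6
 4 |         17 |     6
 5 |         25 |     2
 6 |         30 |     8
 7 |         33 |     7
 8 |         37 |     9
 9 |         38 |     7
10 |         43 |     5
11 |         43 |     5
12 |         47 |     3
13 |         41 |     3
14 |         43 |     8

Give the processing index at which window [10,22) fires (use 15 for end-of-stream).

i=0 t=2 v=7: → [0,12); WM=0
i=1 t=3 v=8: → [0,12); WM=1
i=2 t=5 v=6: → [5,17),[0,12); WM=3
i=3 t=17 v=6: → [15,27),[10,22); WM=15; [0,12) fires=3
i=4 t=17 v=6: → [15,27),[10,22); WM=15
i=5 t=25 v=2: → [25,37),[20,32),[15,27); WM=23; [5,17) fires=1 [10,22) fires=2
i=6 t=30 v=8: → [30,42),[25,37),[20,32); WM=28; [15,27) fires=3
i=7 t=33 v=7: → [30,42),[25,37); WM=31
i=8 t=37 v=9: → [35,47),[30,42); WM=35; [20,32) fires=2
i=9 t=38 v=7: → [35,47),[30,42); WM=36
i=10 t=43 v=5: → [40,52),[35,47); WM=41; [25,37) fires=3
i=11 t=43 v=5: → [40,52),[35,47); WM=41
i=12 t=47 v=3: → [45,57),[40,52); WM=45; [30,42) fires=4
i=13 t=41 v=3: → [40,52),[35,47),[30,42); WM=45
i=14 t=43 v=8: → [40,52),[35,47); WM=45

5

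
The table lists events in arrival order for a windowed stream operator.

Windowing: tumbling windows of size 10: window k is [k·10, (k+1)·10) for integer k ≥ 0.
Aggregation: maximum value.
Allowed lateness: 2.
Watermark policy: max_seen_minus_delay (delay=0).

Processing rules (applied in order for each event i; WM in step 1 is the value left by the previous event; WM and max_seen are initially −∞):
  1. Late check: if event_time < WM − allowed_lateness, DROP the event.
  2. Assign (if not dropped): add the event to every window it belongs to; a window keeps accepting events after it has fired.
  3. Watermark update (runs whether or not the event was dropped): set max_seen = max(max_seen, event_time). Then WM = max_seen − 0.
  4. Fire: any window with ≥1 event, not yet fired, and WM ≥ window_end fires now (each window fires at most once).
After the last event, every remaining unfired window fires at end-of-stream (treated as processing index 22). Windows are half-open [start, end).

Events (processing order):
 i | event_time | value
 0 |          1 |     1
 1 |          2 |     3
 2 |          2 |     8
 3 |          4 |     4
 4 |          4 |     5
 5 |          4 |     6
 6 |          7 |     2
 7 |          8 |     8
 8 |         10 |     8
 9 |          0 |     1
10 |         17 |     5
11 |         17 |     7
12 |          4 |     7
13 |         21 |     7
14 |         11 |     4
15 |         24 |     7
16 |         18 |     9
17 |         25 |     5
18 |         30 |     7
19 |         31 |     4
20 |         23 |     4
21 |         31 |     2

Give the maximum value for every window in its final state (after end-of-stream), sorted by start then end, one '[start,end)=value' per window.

[0,10)=8 [10,20)=8 [20,30)=7 [30,40)=7

i=0 t=1 v=1: → [0,10); WM=1
i=1 t=2 v=3: → [0,10); WM=2
i=2 t=2 v=8: → [0,10); WM=2
i=3 t=4 v=4: → [0,10); WM=4
i=4 t=4 v=5: → [0,10); WM=4
i=5 t=4 v=6: → [0,10); WM=4
i=6 t=7 v=2: → [0,10); WM=7
i=7 t=8 v=8: → [0,10); WM=8
i=8 t=10 v=8: → [10,20); WM=10; [0,10) fires=8
i=9 t=0 v=1: DROP (t<10-2); WM=10
i=10 t=17 v=5: → [10,20); WM=17
i=11 t=17 v=7: → [10,20); WM=17
i=12 t=4 v=7: DROP (t<17-2); WM=17
i=13 t=21 v=7: → [20,30); WM=21; [10,20) fires=8
i=14 t=11 v=4: DROP (t<21-2); WM=21
i=15 t=24 v=7: → [20,30); WM=24
i=16 t=18 v=9: DROP (t<24-2); WM=24
i=17 t=25 v=5: → [20,30); WM=25
i=18 t=30 v=7: → [30,40); WM=30; [20,30) fires=7
i=19 t=31 v=4: → [30,40); WM=31
i=20 t=23 v=4: DROP (t<31-2); WM=31
i=21 t=31 v=2: → [30,40); WM=31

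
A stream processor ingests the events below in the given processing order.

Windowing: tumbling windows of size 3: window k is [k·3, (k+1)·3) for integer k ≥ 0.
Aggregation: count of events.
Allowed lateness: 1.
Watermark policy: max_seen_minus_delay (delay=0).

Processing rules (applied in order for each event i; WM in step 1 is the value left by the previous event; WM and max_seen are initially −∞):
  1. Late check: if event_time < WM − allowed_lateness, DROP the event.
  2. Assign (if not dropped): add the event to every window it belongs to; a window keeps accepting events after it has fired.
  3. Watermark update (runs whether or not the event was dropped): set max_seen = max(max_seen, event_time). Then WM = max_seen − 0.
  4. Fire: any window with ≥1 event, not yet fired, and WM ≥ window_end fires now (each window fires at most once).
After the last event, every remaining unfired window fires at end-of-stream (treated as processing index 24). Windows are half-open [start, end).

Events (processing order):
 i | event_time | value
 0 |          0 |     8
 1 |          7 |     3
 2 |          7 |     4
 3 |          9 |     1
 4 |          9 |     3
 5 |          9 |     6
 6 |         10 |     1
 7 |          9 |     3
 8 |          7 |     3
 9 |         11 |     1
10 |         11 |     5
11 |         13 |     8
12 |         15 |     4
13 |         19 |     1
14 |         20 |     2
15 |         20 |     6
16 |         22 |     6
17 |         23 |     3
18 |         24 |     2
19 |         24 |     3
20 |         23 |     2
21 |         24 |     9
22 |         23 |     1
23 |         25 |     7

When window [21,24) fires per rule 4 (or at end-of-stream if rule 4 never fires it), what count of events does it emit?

i=0 t=0 v=8: → [0,3); WM=0
i=1 t=7 v=3: → [6,9); WM=7; [0,3) fires=1
i=2 t=7 v=4: → [6,9); WM=7
i=3 t=9 v=1: → [9,12); WM=9; [6,9) fires=2
i=4 t=9 v=3: → [9,12); WM=9
i=5 t=9 v=6: → [9,12); WM=9
i=6 t=10 v=1: → [9,12); WM=10
i=7 t=9 v=3: → [9,12); WM=10
i=8 t=7 v=3: DROP (t<10-1); WM=10
i=9 t=11 v=1: → [9,12); WM=11
i=10 t=11 v=5: → [9,12); WM=11
i=11 t=13 v=8: → [12,15); WM=13; [9,12) fires=7
i=12 t=15 v=4: → [15,18); WM=15; [12,15) fires=1
i=13 t=19 v=1: → [18,21); WM=19; [15,18) fires=1
i=14 t=20 v=2: → [18,21); WM=20
i=15 t=20 v=6: → [18,21); WM=20
i=16 t=22 v=6: → [21,24); WM=22; [18,21) fires=3
i=17 t=23 v=3: → [21,24); WM=23
i=18 t=24 v=2: → [24,27); WM=24; [21,24) fires=2
i=19 t=24 v=3: → [24,27); WM=24
i=20 t=23 v=2: → [21,24); WM=24
i=21 t=24 v=9: → [24,27); WM=24
i=22 t=23 v=1: → [21,24); WM=24
i=23 t=25 v=7: → [24,27); WM=25

2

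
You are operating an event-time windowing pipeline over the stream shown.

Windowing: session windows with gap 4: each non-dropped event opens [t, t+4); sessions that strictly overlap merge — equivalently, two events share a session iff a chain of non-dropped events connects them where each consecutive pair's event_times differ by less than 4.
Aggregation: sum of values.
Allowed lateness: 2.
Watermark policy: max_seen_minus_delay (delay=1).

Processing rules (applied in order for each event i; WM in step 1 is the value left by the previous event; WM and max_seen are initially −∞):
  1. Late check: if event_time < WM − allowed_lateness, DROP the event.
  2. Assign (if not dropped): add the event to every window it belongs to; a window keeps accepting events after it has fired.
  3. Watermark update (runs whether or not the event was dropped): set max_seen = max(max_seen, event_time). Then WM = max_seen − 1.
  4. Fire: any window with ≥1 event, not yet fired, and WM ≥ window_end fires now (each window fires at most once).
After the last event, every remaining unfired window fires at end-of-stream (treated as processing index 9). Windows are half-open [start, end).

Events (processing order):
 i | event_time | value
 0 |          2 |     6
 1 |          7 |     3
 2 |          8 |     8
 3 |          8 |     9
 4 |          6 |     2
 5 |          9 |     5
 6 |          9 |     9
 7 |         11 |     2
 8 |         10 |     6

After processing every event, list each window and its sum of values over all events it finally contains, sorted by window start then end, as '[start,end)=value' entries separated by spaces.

[2,6)=6 [6,15)=44

i=0 t=2 v=6: → [2,6); WM=1
i=1 t=7 v=3: → [7,11); WM=6
i=2 t=8 v=8: → [7,12); WM=7
i=3 t=8 v=9: → [7,12); WM=7
i=4 t=6 v=2: → [6,12); WM=7
i=5 t=9 v=5: → [6,13); WM=8
i=6 t=9 v=9: → [6,13); WM=8
i=7 t=11 v=2: → [6,15); WM=10
i=8 t=10 v=6: → [6,15); WM=10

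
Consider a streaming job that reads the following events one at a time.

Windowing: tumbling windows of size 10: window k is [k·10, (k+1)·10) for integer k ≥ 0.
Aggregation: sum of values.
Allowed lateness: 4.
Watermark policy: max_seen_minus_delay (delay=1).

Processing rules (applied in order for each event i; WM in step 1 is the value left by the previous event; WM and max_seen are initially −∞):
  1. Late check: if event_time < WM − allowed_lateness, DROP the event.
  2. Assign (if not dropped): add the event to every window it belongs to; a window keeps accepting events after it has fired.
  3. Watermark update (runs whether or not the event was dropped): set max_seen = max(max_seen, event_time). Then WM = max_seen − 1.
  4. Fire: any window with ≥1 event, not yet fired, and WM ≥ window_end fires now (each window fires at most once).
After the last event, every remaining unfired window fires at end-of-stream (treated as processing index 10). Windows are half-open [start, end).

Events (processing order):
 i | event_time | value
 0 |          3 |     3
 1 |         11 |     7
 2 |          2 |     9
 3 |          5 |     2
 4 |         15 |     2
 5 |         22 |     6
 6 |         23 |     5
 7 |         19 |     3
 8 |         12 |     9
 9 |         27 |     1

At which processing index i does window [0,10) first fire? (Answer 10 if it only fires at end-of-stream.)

1

i=0 t=3 v=3: → [0,10); WM=2
i=1 t=11 v=7: → [10,20); WM=10; [0,10) fires=3
i=2 t=2 v=9: DROP (t<10-4); WM=10
i=3 t=5 v=2: DROP (t<10-4); WM=10
i=4 t=15 v=2: → [10,20); WM=14
i=5 t=22 v=6: → [20,30); WM=21; [10,20) fires=9
i=6 t=23 v=5: → [20,30); WM=22
i=7 t=19 v=3: → [10,20); WM=22
i=8 t=12 v=9: DROP (t<22-4); WM=22
i=9 t=27 v=1: → [20,30); WM=26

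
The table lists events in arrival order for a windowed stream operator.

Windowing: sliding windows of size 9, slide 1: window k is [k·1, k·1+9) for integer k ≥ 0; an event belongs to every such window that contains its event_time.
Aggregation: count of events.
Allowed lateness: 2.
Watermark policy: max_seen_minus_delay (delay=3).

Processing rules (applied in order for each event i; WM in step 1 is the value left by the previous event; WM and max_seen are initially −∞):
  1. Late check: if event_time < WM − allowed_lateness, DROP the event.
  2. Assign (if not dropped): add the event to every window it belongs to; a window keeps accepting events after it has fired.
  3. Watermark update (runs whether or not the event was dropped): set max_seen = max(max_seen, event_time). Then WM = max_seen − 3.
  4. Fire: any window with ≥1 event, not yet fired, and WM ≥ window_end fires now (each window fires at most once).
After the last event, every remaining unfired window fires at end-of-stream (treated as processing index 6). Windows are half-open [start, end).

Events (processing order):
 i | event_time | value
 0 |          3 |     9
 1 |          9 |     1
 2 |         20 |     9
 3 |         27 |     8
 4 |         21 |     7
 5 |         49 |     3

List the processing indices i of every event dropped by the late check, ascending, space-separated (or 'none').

i=0 t=3 v=9: → [3,12),[2,11),[1,10),[0,9); WM=0
i=1 t=9 v=1: → [9,18),[8,17),[7,16),[6,15),[5,14),[4,13),[3,12),[2,11),[1,10); WM=6
i=2 t=20 v=9: → [20,29),[19,28),[18,27),[17,26),[16,25),[15,24),[14,23),[13,22),[12,21); WM=17; [0,9) fires=1 [1,10) fires=2 [2,11) fires=2 [3,12) fires=2 [4,13) fires=1 [5,14) fires=1 [6,15) fires=1 [7,16) fires=1 [8,17) fires=1
i=3 t=27 v=8: → [27,36),[26,35),[25,34),[24,33),[23,32),[22,31),[21,30),[20,29),[19,28); WM=24; [9,18) fires=1 [12,21) fires=1 [13,22) fires=1 [14,23) fires=1 [15,24) fires=1
i=4 t=21 v=7: DROP (t<24-2); WM=24
i=5 t=49 v=3: → [49,58),[48,57),[47,56),[46,55),[45,54),[44,53),[43,52),[42,51),[41,50); WM=46; [16,25) fires=1 [17,26) fires=1 [18,27) fires=1 [19,28) fires=2 [20,29) fires=2 [21,30) fires=1 [22,31) fires=1 [23,32) fires=1 [24,33) fires=1 [25,34) fires=1 [26,35) fires=1 [27,36) fires=1

4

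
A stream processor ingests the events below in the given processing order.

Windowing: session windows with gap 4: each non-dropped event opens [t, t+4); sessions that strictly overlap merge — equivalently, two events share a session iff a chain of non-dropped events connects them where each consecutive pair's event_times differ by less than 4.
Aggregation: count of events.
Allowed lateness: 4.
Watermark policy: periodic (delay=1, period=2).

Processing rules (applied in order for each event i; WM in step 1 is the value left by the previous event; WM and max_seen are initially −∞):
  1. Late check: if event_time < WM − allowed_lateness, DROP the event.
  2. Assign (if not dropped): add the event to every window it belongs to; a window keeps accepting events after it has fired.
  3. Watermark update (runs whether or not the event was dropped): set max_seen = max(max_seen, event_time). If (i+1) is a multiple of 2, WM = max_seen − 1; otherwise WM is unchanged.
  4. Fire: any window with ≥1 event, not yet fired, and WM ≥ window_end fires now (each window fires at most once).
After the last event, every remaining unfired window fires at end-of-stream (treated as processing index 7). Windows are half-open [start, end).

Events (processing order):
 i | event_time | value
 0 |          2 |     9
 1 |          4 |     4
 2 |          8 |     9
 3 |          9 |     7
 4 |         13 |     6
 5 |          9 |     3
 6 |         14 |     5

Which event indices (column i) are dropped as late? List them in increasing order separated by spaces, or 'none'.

none

i=0 t=2 v=9: → [2,6); WM=−∞
i=1 t=4 v=4: → [2,8); WM=3
i=2 t=8 v=9: → [8,12); WM=3
i=3 t=9 v=7: → [8,13); WM=8
i=4 t=13 v=6: → [13,17); WM=8
i=5 t=9 v=3: → [8,13); WM=12
i=6 t=14 v=5: → [13,18); WM=12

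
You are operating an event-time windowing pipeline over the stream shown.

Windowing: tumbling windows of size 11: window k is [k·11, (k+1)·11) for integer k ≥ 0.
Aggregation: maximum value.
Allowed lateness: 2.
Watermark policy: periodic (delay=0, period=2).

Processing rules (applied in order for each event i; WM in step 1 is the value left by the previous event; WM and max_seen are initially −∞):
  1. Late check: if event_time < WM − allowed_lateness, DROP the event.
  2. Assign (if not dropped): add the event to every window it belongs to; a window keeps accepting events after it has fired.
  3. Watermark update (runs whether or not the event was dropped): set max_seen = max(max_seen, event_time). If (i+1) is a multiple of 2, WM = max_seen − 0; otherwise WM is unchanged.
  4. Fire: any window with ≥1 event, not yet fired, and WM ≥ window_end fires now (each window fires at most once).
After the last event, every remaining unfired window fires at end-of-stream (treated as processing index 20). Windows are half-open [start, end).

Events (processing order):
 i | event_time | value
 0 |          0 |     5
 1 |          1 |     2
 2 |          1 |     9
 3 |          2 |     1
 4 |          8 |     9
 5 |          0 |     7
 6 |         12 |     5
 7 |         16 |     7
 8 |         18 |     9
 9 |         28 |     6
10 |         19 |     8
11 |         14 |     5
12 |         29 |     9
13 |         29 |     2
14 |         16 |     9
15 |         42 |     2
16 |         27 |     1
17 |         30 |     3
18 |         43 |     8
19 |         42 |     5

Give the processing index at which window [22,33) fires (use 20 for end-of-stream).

15

i=0 t=0 v=5: → [0,11); WM=−∞
i=1 t=1 v=2: → [0,11); WM=1
i=2 t=1 v=9: → [0,11); WM=1
i=3 t=2 v=1: → [0,11); WM=2
i=4 t=8 v=9: → [0,11); WM=2
i=5 t=0 v=7: → [0,11); WM=8
i=6 t=12 v=5: → [11,22); WM=8
i=7 t=16 v=7: → [11,22); WM=16; [0,11) fires=9
i=8 t=18 v=9: → [11,22); WM=16
i=9 t=28 v=6: → [22,33); WM=28; [11,22) fires=9
i=10 t=19 v=8: DROP (t<28-2); WM=28
i=11 t=14 v=5: DROP (t<28-2); WM=28
i=12 t=29 v=9: → [22,33); WM=28
i=13 t=29 v=2: → [22,33); WM=29
i=14 t=16 v=9: DROP (t<29-2); WM=29
i=15 t=42 v=2: → [33,44); WM=42; [22,33) fires=9
i=16 t=27 v=1: DROP (t<42-2); WM=42
i=17 t=30 v=3: DROP (t<42-2); WM=42
i=18 t=43 v=8: → [33,44); WM=42
i=19 t=42 v=5: → [33,44); WM=43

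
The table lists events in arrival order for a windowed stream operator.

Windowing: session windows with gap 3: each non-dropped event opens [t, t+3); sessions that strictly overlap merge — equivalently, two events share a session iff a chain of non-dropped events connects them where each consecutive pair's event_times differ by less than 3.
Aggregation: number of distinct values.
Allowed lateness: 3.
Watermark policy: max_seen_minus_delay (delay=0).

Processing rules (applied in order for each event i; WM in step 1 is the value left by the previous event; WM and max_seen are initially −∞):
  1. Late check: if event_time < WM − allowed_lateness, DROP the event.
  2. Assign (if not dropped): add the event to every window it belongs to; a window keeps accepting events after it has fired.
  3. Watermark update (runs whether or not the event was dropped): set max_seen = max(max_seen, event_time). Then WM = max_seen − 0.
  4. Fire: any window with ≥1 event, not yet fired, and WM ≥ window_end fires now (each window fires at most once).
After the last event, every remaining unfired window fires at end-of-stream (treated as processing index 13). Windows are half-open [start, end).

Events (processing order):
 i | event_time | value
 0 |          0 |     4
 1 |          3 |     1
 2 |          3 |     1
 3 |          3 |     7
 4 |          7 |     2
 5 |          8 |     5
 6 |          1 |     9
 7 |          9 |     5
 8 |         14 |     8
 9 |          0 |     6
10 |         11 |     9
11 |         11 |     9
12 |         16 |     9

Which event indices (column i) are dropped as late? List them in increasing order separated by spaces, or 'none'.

6 9

i=0 t=0 v=4: → [0,3); WM=0
i=1 t=3 v=1: → [3,6); WM=3
i=2 t=3 v=1: → [3,6); WM=3
i=3 t=3 v=7: → [3,6); WM=3
i=4 t=7 v=2: → [7,10); WM=7
i=5 t=8 v=5: → [7,11); WM=8
i=6 t=1 v=9: DROP (t<8-3); WM=8
i=7 t=9 v=5: → [7,12); WM=9
i=8 t=14 v=8: → [14,17); WM=14
i=9 t=0 v=6: DROP (t<14-3); WM=14
i=10 t=11 v=9: → [7,14); WM=14
i=11 t=11 v=9: → [7,14); WM=14
i=12 t=16 v=9: → [14,19); WM=16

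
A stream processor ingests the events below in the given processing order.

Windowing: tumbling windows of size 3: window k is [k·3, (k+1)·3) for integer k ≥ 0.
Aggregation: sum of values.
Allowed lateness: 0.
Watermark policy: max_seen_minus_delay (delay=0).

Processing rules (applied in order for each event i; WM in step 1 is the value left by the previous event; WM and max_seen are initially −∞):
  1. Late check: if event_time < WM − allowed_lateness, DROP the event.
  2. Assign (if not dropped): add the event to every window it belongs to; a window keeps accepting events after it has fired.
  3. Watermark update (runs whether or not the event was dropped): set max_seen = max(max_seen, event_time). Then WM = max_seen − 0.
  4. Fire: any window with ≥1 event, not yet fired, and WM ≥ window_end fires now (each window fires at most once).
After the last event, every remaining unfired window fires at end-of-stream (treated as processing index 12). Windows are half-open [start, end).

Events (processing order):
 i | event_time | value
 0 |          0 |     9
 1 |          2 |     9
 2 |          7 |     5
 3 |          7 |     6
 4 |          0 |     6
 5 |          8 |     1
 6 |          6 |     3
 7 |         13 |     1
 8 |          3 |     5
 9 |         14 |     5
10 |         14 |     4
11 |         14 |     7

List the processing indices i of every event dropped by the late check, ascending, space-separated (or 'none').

i=0 t=0 v=9: → [0,3); WM=0
i=1 t=2 v=9: → [0,3); WM=2
i=2 t=7 v=5: → [6,9); WM=7; [0,3) fires=18
i=3 t=7 v=6: → [6,9); WM=7
i=4 t=0 v=6: DROP (t<7-0); WM=7
i=5 t=8 v=1: → [6,9); WM=8
i=6 t=6 v=3: DROP (t<8-0); WM=8
i=7 t=13 v=1: → [12,15); WM=13; [6,9) fires=12
i=8 t=3 v=5: DROP (t<13-0); WM=13
i=9 t=14 v=5: → [12,15); WM=14
i=10 t=14 v=4: → [12,15); WM=14
i=11 t=14 v=7: → [12,15); WM=14

4 6 8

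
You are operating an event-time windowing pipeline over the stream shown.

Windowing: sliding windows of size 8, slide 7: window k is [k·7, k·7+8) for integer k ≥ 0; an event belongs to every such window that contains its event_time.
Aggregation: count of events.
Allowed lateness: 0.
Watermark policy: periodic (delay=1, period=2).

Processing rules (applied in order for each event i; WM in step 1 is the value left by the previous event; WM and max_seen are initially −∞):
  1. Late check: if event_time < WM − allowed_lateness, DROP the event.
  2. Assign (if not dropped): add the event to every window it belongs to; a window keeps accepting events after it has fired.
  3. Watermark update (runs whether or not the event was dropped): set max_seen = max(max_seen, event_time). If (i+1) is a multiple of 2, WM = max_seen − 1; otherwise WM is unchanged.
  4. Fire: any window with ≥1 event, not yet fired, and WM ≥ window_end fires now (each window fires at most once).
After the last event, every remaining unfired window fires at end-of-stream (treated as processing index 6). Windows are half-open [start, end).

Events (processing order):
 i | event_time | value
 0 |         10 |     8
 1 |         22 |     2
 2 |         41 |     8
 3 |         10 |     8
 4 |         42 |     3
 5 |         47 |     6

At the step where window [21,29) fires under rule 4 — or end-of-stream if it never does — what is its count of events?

i=0 t=10 v=8: → [7,15); WM=−∞
i=1 t=22 v=2: → [21,29); WM=21; [7,15) fires=1
i=2 t=41 v=8: → [35,43); WM=21
i=3 t=10 v=8: DROP (t<21-0); WM=40; [21,29) fires=1
i=4 t=42 v=3: → [42,50),[35,43); WM=40
i=5 t=47 v=6: → [42,50); WM=46; [35,43) fires=2

1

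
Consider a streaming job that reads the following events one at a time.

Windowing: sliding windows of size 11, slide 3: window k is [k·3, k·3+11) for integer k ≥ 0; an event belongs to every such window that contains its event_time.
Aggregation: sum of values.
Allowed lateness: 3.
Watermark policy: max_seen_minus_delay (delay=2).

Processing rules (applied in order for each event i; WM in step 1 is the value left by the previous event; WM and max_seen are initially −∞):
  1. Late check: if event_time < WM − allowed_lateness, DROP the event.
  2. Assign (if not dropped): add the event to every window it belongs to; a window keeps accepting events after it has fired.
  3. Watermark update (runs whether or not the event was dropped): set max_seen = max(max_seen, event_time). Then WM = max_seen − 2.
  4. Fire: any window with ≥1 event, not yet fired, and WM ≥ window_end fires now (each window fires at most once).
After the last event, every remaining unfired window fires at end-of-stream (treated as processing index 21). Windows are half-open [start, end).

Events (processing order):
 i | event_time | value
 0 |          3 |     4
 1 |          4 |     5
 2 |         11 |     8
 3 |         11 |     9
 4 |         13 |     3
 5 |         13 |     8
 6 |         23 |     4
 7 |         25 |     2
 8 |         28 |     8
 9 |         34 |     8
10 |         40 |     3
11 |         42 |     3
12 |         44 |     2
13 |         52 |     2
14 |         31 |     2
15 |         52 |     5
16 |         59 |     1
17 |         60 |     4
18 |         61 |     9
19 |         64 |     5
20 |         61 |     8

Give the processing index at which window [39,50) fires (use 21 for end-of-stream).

13

i=0 t=3 v=4: → [3,14),[0,11); WM=1
i=1 t=4 v=5: → [3,14),[0,11); WM=2
i=2 t=11 v=8: → [9,20),[6,17),[3,14); WM=9
i=3 t=11 v=9: → [9,20),[6,17),[3,14); WM=9
i=4 t=13 v=3: → [12,23),[9,20),[6,17),[3,14); WM=11; [0,11) fires=9
i=5 t=13 v=8: → [12,23),[9,20),[6,17),[3,14); WM=11
i=6 t=23 v=4: → [21,32),[18,29),[15,26); WM=21; [3,14) fires=37 [6,17) fires=28 [9,20) fires=28
i=7 t=25 v=2: → [24,35),[21,32),[18,29),[15,26); WM=23; [12,23) fires=11
i=8 t=28 v=8: → [27,38),[24,35),[21,32),[18,29); WM=26; [15,26) fires=6
i=9 t=34 v=8: → [33,44),[30,41),[27,38),[24,35); WM=32; [18,29) fires=14 [21,32) fires=14
i=10 t=40 v=3: → [39,50),[36,47),[33,44),[30,41); WM=38; [24,35) fires=18 [27,38) fires=16
i=11 t=42 v=3: → [42,53),[39,50),[36,47),[33,44); WM=40
i=12 t=44 v=2: → [42,53),[39,50),[36,47); WM=42; [30,41) fires=11
i=13 t=52 v=2: → [51,62),[48,59),[45,56),[42,53); WM=50; [33,44) fires=14 [36,47) fires=8 [39,50) fires=8
i=14 t=31 v=2: DROP (t<50-3); WM=50
i=15 t=52 v=5: → [51,62),[48,59),[45,56),[42,53); WM=50
i=16 t=59 v=1: → [57,68),[54,65),[51,62); WM=57; [42,53) fires=12 [45,56) fires=7
i=17 t=60 v=4: → [60,71),[57,68),[54,65),[51,62); WM=58
i=18 t=61 v=9: → [60,71),[57,68),[54,65),[51,62); WM=59; [48,59) fires=7
i=19 t=64 v=5: → [63,74),[60,71),[57,68),[54,65); WM=62; [51,62) fires=21
i=20 t=61 v=8: → [60,71),[57,68),[54,65),[51,62); WM=62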